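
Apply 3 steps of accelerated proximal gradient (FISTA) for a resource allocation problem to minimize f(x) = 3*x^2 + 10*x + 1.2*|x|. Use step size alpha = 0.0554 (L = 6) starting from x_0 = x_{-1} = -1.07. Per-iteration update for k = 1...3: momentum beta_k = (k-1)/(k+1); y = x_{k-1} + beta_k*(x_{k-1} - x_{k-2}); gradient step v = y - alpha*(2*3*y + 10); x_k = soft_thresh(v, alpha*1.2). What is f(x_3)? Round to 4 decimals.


FISTA on f(x) = 3*x^2 + 10*x + 1.2*|x|
L = 6, alpha = 0.0554
Iteration 1: beta = 0.0, y = -1.07 + 0.0*(-1.07 + 1.07) = -1.07
  grad(y) = 3.58, v = y - alpha*grad = -1.2683
  prox(v) = soft_thresh(-1.2683, 0.0665) = -1.2019
Iteration 2: beta = 0.3333, y = -1.2019 + 0.3333*(-1.2019 + 1.07) = -1.2458
  grad(y) = 2.5252, v = y - alpha*grad = -1.3857
  prox(v) = soft_thresh(-1.3857, 0.0665) = -1.3192
Iteration 3: beta = 0.5, y = -1.3192 + 0.5*(-1.3192 + 1.2019) = -1.3779
  grad(y) = 1.7326, v = y - alpha*grad = -1.4739
  prox(v) = soft_thresh(-1.4739, 0.0665) = -1.4074
f(x_3) = 3*(-1.4074)^2 + 10*(-1.4074) + 1.2*|-1.4074| = -6.4428


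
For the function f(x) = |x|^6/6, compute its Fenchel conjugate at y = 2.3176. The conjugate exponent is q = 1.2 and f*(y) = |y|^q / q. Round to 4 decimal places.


The conjugate exponent q satisfies 1/p + 1/q = 1.
p = 6, so q = 6/(6 - 1) = 1.2
|y|^q = 2.3176^1.2 = 2.7419
f*(2.3176) = 2.7419 / 1.2 = 2.2849


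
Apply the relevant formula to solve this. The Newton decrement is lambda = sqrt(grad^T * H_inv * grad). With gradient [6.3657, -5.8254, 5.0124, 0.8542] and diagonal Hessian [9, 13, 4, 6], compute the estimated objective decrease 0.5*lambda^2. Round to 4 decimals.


Step 1: H is diagonal, so H^(-1) * g = [0.7073, -0.4481, 1.2531, 0.1424].
Step 2: g^T H^(-1) g = sum_i g_i^2 / H_ii
  = (6.3657)^2/9 + (-5.8254)^2/13 + (5.0124)^2/4 + (0.8542)^2/6
  = 4.5025 + 2.6104 + 6.281 + 0.1216 = 13.5155
Step 3: Objective decrease = 0.5 * g^T H^(-1) g = 6.7578


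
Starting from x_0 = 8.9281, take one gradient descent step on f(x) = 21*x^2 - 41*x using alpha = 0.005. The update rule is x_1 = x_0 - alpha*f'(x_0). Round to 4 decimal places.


We compute the gradient at x_0 and apply the update.
f'(x) = 42*x - 41
f'(8.9281) = 42*8.9281 - 41 = 333.9802
x_1 = 8.9281 - 0.005*333.9802 = 7.2582


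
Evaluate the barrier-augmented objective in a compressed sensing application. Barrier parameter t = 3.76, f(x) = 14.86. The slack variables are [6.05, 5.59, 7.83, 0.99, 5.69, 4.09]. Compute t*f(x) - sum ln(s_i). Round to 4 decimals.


Step 1: Compute log-barrier.
ln values: [1.8001, 1.721, 2.058, -0.0101, 1.7387, 1.4085]
phi = -(1.8001 + 1.721 + 2.058 - 0.0101 + 1.7387 + 1.4085) = -8.7162
Step 2: Compute augmented objective.
t*f(x) = 3.76*14.86 = 55.8736
Total = 55.8736 - 8.7162 = 47.1574


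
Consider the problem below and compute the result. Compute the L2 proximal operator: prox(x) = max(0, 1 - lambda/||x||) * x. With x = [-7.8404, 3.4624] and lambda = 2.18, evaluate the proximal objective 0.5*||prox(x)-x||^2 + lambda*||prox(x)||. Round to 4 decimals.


Step 1: Compute ||x||.
||x|| = 8.5709
Step 2: Compute scaling factor.
scale = max(0, 1 - 2.18/8.5709) = 0.7457
Step 3: prox(x) = [-5.8462, 2.5817]
||prox(x)|| = 6.3909
Step 4: Proximal objective.
0.5*||prox-x||^2 = 2.3762
lambda*||prox|| = 13.9322
Total = 16.3083


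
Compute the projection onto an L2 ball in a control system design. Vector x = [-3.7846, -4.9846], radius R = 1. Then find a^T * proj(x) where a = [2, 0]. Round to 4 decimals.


Step 1: Compute ||x|| (intermediates to 6 decimals).
||x|| = sqrt((-3.7846)^2 + (-4.9846)^2) = 6.258549
Step 2: Project.
Since ||x|| > R, scale = R/||x|| = 1/6.258549 = 0.159781, proj(x) = scale * x
proj(x) = [-0.604707, -0.796444]
Step 3: Dot product.
a^T * proj(x) = 2*(-0.604707) + 0*(-0.796444) = -1.2094


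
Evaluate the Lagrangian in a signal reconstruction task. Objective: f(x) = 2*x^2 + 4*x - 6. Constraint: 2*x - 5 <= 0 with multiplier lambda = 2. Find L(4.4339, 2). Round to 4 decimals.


Step 1: Evaluate f(x).
f(4.4339) = 2*4.4339^2 + 4*4.4339 - 6 = 51.0545
Step 2: Evaluate g(x).
g(4.4339) = 2*4.4339 - 5 = 3.8678
Step 3: Compute Lagrangian.
L = 51.0545 + 2*3.8678 = 58.7901


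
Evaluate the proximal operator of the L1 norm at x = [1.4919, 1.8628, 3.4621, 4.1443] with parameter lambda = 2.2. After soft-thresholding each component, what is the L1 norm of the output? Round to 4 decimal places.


Soft-thresholding with lambda = 2.2:
prox(1.4919) = sign(1.4919)*max(|1.4919| - 2.2, 0) = 0.0
prox(1.8628) = sign(1.8628)*max(|1.8628| - 2.2, 0) = 0.0
prox(3.4621) = sign(3.4621)*max(|3.4621| - 2.2, 0) = 1.2621
prox(4.1443) = sign(4.1443)*max(|4.1443| - 2.2, 0) = 1.9443
prox(x) = [0.0, 0.0, 1.2621, 1.9443]
||prox(x)||_1 = 0.0 + 0.0 + 1.2621 + 1.9443 = 3.2064


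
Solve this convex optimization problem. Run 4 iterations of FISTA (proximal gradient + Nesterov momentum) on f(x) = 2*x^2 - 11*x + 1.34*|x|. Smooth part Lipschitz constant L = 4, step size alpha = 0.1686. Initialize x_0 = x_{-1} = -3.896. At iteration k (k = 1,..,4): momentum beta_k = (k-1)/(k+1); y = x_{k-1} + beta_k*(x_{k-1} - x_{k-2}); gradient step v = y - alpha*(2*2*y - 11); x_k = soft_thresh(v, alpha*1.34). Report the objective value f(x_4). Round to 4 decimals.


FISTA on f(x) = 2*x^2 - 11*x + 1.34*|x|
L = 4, alpha = 0.1686
Iteration 1: beta = 0.0, y = -3.896 + 0.0*(-3.896 + 3.896) = -3.896
  grad(y) = -26.584, v = y - alpha*grad = 0.5861
  prox(v) = soft_thresh(0.5861, 0.2259) = 0.3601
Iteration 2: beta = 0.3333, y = 0.3601 + 0.3333*(0.3601 + 3.896) = 1.7789
  grad(y) = -3.8846, v = y - alpha*grad = 2.4338
  prox(v) = soft_thresh(2.4338, 0.2259) = 2.2079
Iteration 3: beta = 0.5, y = 2.2079 + 0.5*(2.2079 - 0.3601) = 3.1317
  grad(y) = 1.5269, v = y - alpha*grad = 2.8743
  prox(v) = soft_thresh(2.8743, 0.2259) = 2.6484
Iteration 4: beta = 0.6, y = 2.6484 + 0.6*(2.6484 - 2.2079) = 2.9127
  grad(y) = 0.6507, v = y - alpha*grad = 2.803
  prox(v) = soft_thresh(2.803, 0.2259) = 2.577
f(x_4) = 2*2.577^2 - 11*2.577 + 1.34*|2.577| = -11.6119


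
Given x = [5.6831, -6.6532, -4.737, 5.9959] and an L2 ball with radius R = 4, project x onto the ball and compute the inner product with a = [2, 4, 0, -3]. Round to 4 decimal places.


Step 1: Compute ||x|| (intermediates to 6 decimals).
||x|| = sqrt(5.6831^2 + (-6.6532)^2 + (-4.737)^2 + 5.9959^2) = 11.616914
Step 2: Project.
Since ||x|| > R, scale = R/||x|| = 4/11.616914 = 0.344326, proj(x) = scale * x
proj(x) = [1.956839, -2.29087, -1.631072, 2.064544]
Step 3: Dot product.
a^T * proj(x) = 2*1.956839 + 4*(-2.29087) + 0*(-1.631072) - 3*2.064544 = -11.4434


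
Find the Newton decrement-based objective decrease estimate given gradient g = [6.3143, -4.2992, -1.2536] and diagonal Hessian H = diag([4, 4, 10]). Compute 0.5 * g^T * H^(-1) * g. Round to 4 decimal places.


Step 1: H is diagonal, so H^(-1) * g = [1.5786, -1.0748, -0.1254].
Step 2: g^T H^(-1) g = sum_i g_i^2 / H_ii
  = (6.3143)^2/4 + (-4.2992)^2/4 + (-1.2536)^2/10
  = 9.9676 + 4.6208 + 0.1572 = 14.7455
Step 3: Objective decrease = 0.5 * g^T H^(-1) g = 7.3728


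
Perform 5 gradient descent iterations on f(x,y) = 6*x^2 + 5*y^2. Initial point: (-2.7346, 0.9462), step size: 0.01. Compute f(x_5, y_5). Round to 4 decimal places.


Gradient descent on f(x,y) = 6*x^2 + 5*y^2.
Starting point: (-2.7346, 0.9462), alpha = 0.01
Step 1: grad_x = 2*6*-2.7346 = -32.8152, grad_y = 2*5*0.9462 = 9.462
  x_1 = -2.7346 - 0.01*-32.8152 = -2.4064
  y_1 = 0.9462 - 0.01*9.462 = 0.8516
Step 2: grad_x = 2*6*-2.4064 = -28.8774, grad_y = 2*5*0.8516 = 8.5158
  x_2 = -2.4064 - 0.01*-28.8774 = -2.1177
  y_2 = 0.8516 - 0.01*8.5158 = 0.7664
Step 3: grad_x = 2*6*-2.1177 = -25.4121, grad_y = 2*5*0.7664 = 7.6642
  x_3 = -2.1177 - 0.01*-25.4121 = -1.8636
  y_3 = 0.7664 - 0.01*7.6642 = 0.6898
Step 4: grad_x = 2*6*-1.8636 = -22.3626, grad_y = 2*5*0.6898 = 6.8978
  x_4 = -1.8636 - 0.01*-22.3626 = -1.6399
  y_4 = 0.6898 - 0.01*6.8978 = 0.6208
Step 5: grad_x = 2*6*-1.6399 = -19.6791, grad_y = 2*5*0.6208 = 6.208
  x_5 = -1.6399 - 0.01*-19.6791 = -1.4431
  y_5 = 0.6208 - 0.01*6.208 = 0.5587
f(-1.4431, 0.5587) = 6*(-1.4431)^2 + 5*0.5587^2 = 14.0567


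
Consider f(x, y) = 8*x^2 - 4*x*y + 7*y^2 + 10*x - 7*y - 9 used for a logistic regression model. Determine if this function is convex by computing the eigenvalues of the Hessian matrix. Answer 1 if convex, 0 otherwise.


The Hessian of f(x,y) = 8*x^2 - 4*x*y + 7*y^2 + 10*x - 7*y - 9 is:
H = [[16, -4], [-4, 14]]
Trace = 16 + 14 = 30
Determinant = 16*14 - (-4)^2 = 208
Discriminant = (30)^2 - 4*208 = 68.0
Eigenvalues: lambda_1 = 10.8769, lambda_2 = 19.1231
The function is convex.

1


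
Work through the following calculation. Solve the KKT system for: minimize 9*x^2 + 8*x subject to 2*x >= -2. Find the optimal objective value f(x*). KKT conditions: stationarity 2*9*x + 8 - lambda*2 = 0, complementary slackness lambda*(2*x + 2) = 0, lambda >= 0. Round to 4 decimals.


Step 1: Try lambda = 0 (constraint inactive).
Stationarity: 2*9*x + 8 = 0
x* = -8/(2*9) = -4/9 = -0.4444 (rounded; the exact value -4/9 is used below)
Check constraint: 2*-0.4444 = -0.8888 >= -2 -- satisfied.
Step 2: Compute optimal value.
f(x*) = 9*(-4/9)^2 + 8*(-4/9) = -1.7778


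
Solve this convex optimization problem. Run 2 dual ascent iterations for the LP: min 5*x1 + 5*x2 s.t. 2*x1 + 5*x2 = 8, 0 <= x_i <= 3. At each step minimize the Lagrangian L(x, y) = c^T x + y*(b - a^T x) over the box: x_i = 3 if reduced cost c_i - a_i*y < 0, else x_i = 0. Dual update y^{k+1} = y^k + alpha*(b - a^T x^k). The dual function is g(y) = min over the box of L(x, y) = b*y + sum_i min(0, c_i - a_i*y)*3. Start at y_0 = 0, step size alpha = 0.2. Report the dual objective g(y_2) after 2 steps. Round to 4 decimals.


Dual ascent for LP: min 5*x1 + 5*x2, 2*x1 + 5*x2 = 8, 0 <= x_i <= 3
Step 1: y^k = 0.0, reduced costs: (5.0, 5.0)
  x^k = (0.0, 0.0), subgradient = b - a^T x = 8.0
  y^{k+1} = 0.0 + 0.2*8.0 = 1.6
Step 2: y^k = 1.6, reduced costs: (1.8, -3.0)
  x^k = (0.0, 3.0), subgradient = b - a^T x = -7.0
  y^{k+1} = 1.6 + 0.2*-7.0 = 0.2
Dual objective at y_2 = 0.2: reduced costs (4.6, 4.0), box minimizer x = (0.0, 0.0)
g(y_2) = b*y + (c1 - a1*y)*x1 + (c2 - a2*y)*x2 = 8*0.2 + 4.6*0.0 + 4.0*0.0 = 1.6 + 0.0 + 0.0 = 1.6


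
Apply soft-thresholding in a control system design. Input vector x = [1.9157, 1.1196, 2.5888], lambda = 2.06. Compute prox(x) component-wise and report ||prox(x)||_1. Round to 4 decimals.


Soft-thresholding with lambda = 2.06:
prox(1.9157) = sign(1.9157)*max(|1.9157| - 2.06, 0) = 0.0
prox(1.1196) = sign(1.1196)*max(|1.1196| - 2.06, 0) = 0.0
prox(2.5888) = sign(2.5888)*max(|2.5888| - 2.06, 0) = 0.5288
prox(x) = [0.0, 0.0, 0.5288]
||prox(x)||_1 = 0.0 + 0.0 + 0.5288 = 0.5288


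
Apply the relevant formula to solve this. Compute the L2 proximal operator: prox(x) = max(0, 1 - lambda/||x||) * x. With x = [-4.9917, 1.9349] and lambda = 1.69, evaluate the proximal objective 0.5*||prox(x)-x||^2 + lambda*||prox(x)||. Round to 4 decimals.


Step 1: Compute ||x||.
||x|| = 5.3536
Step 2: Compute scaling factor.
scale = max(0, 1 - 1.69/5.3536) = 0.6843
Step 3: prox(x) = [-3.4159, 1.3241]
||prox(x)|| = 3.6636
Step 4: Proximal objective.
0.5*||prox-x||^2 = 1.4281
lambda*||prox|| = 6.1915
Total = 7.6195


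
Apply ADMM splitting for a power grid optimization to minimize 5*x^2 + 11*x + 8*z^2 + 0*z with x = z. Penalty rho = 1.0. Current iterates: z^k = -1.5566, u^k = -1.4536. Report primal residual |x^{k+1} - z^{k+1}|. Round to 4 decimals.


ADMM iteration with rho = 1.0, z^k = -1.5566, u^k = -1.4536
Step 1: x-update.
Minimize 5*x^2 + 11*x + (1.0/2)*(x + 1.5566 - 1.4536)^2
FOC: (2*5 + 1.0)*x = -11 + 1.0*(-1.5566 + 1.4536)
x^{k+1} = -1.0094
Step 2: z-update.
Minimize 8*z^2 + 0*z + (1.0/2)*(-1.0094 - z - 1.4536)^2
FOC: (2*8 + 1.0)*z = 0 + 1.0*(-1.0094 - 1.4536)
z^{k+1} = -0.1449
Step 3: u-update.
u^{k+1} = -1.4536 - 1.0094 + 0.1449 = -2.3181
Step 4: Primal residual = |-1.0094 + 0.1449| = 0.8645


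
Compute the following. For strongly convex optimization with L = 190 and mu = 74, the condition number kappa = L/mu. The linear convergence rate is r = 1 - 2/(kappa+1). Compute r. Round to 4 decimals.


Step 1: Compute the condition number.
kappa = L/mu = 190/74 = 2.5676
Step 2: Compute the convergence rate.
r = 1 - 2/(kappa + 1) = 1 - 2*mu/(L + mu) = (L - mu)/(L + mu) = 116/264 = 0.4394


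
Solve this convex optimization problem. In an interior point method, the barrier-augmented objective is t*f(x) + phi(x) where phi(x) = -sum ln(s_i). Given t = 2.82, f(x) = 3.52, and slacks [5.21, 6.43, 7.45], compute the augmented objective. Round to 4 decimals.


Step 1: Compute log-barrier.
ln values: [1.6506, 1.861, 2.0082]
phi = -(1.6506 + 1.861 + 2.0082) = -5.5198
Step 2: Compute augmented objective.
t*f(x) = 2.82*3.52 = 9.9264
Total = 9.9264 - 5.5198 = 4.4066


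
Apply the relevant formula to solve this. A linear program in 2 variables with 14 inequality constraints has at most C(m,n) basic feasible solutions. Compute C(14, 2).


Each vertex corresponds to some choice of n active constraints out of m, so the number of vertices is at most C(m, n) = m! / (n!(m-n)!).
m = 14, n = 2
Numerator: 14 * 13
Denominator: 2! = 2
C(14, 2) = 91


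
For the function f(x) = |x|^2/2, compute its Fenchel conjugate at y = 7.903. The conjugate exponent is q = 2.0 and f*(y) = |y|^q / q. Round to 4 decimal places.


The conjugate exponent q satisfies 1/p + 1/q = 1.
p = 2, so q = 2/(2 - 1) = 2.0
|y|^q = 7.903^2.0 = 62.4574
f*(7.903) = 62.4574 / 2.0 = 31.2287


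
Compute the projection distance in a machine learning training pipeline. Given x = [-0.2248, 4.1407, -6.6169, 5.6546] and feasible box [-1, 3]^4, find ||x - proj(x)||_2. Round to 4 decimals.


Project each component onto [-1, 3].
clip(-0.2248) = -0.2248, clip(4.1407) = 3.0, clip(-6.6169) = -1.0, clip(5.6546) = 3.0
Projection = [-0.2248, 3.0, -1.0, 3.0]
Squared diffs: [0.0, 1.3012, 31.5496, 7.0469]
Distance = sqrt(39.8977) = 6.3165


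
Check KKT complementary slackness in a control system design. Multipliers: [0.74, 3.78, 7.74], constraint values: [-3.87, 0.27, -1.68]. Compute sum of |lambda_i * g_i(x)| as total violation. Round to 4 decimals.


KKT complementary slackness check:
lambda_1 * g_1 = 0.74 * -3.87 = -2.8638
lambda_2 * g_2 = 3.78 * 0.27 = 1.0206
lambda_3 * g_3 = 7.74 * -1.68 = -13.0032
Total violation = 2.8638 + 1.0206 + 13.0032 = 16.8876


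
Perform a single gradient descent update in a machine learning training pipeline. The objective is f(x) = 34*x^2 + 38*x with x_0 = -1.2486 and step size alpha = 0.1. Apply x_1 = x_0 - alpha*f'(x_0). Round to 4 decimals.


We compute the gradient at x_0 and apply the update.
f'(x) = 68*x + 38
f'(-1.2486) = 68*-1.2486 + 38 = -46.9048
x_1 = -1.2486 - 0.1*-46.9048 = 3.4419


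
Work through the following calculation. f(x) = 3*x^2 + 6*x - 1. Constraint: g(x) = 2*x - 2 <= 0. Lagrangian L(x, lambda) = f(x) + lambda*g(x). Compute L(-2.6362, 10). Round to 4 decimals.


Step 1: Evaluate f(x).
f(-2.6362) = 3*(-2.6362)^2 + 6*(-2.6362) - 1 = 4.0315
Step 2: Evaluate g(x).
g(-2.6362) = 2*-2.6362 - 2 = -7.2724
Step 3: Compute Lagrangian.
L = 4.0315 + 10*-7.2724 = -68.6925


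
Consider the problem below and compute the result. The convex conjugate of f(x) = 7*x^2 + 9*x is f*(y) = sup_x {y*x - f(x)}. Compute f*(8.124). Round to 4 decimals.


f*(y) = sup_x {y*x - a*x^2 - b*x} = sup_x {(y-b)*x - a*x^2}
FOC: (y - b) - 2a*x = 0 => x* = (y - b)/(2a)
x* = (8.124 - 9)/(2*7) = -0.0626
f*(8.124) = (y-b)^2/(4a) = (8.124 - 9)^2/(4*7)
= 0.7674/28 = 0.0274


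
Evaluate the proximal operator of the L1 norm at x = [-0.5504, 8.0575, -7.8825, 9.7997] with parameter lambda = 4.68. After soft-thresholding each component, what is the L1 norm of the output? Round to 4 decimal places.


Soft-thresholding with lambda = 4.68:
prox(-0.5504) = sign(-0.5504)*max(|-0.5504| - 4.68, 0) = 0.0
prox(8.0575) = sign(8.0575)*max(|8.0575| - 4.68, 0) = 3.3775
prox(-7.8825) = sign(-7.8825)*max(|-7.8825| - 4.68, 0) = -3.2025
prox(9.7997) = sign(9.7997)*max(|9.7997| - 4.68, 0) = 5.1197
prox(x) = [0.0, 3.3775, -3.2025, 5.1197]
||prox(x)||_1 = 0.0 + 3.3775 + 3.2025 + 5.1197 = 11.6997


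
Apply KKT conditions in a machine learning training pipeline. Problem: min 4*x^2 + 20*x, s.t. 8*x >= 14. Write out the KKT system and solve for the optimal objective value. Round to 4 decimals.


Step 1: Try lambda = 0 (constraint inactive).
x_unc = -20/(2*4) = -2.5
Check: 8*-2.5 = -20.0 < 14 -- violated!
Step 2: Constraint must be active: 8*x = 14
x* = 14/8 = 1.75
lambda = (2*4*1.75 + 20)/8 = 4.25
Step 3: Compute optimal value.
f(x*) = 4*1.75^2 + 20*1.75 = 47.25


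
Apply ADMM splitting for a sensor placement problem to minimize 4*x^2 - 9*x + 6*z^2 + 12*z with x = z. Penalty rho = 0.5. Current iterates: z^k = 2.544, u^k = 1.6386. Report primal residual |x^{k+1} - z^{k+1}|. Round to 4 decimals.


ADMM iteration with rho = 0.5, z^k = 2.544, u^k = 1.6386
Step 1: x-update.
Minimize 4*x^2 - 9*x + (0.5/2)*(x - 2.544 + 1.6386)^2
FOC: (2*4 + 0.5)*x = 9 + 0.5*(2.544 - 1.6386)
x^{k+1} = 1.1121
Step 2: z-update.
Minimize 6*z^2 + 12*z + (0.5/2)*(1.1121 - z + 1.6386)^2
FOC: (2*6 + 0.5)*z = -12 + 0.5*(1.1121 + 1.6386)
z^{k+1} = -0.85
Step 3: u-update.
u^{k+1} = 1.6386 + 1.1121 + 0.85 = 3.6007
Step 4: Primal residual = |1.1121 + 0.85| = 1.9621


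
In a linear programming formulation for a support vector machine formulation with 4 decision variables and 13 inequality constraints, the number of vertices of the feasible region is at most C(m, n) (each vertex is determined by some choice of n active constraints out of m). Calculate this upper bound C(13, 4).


Each vertex corresponds to some choice of n active constraints out of m, so the number of vertices is at most C(m, n) = m! / (n!(m-n)!).
m = 13, n = 4
Numerator: 13 * 12 * 11 * 10
Denominator: 4! = 24
C(13, 4) = 715


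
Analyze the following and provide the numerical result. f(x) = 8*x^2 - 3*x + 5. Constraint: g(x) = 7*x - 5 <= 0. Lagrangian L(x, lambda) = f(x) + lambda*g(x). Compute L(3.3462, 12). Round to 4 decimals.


Step 1: Evaluate f(x).
f(3.3462) = 8*3.3462^2 - 3*3.3462 + 5 = 84.5378
Step 2: Evaluate g(x).
g(3.3462) = 7*3.3462 - 5 = 18.4234
Step 3: Compute Lagrangian.
L = 84.5378 + 12*18.4234 = 305.6186


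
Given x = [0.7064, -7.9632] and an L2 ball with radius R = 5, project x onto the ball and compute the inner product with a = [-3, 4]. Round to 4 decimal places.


Step 1: Compute ||x|| (intermediates to 6 decimals).
||x|| = sqrt(0.7064^2 + (-7.9632)^2) = 7.99447
Step 2: Project.
Since ||x|| > R, scale = R/||x|| = 5/7.99447 = 0.625432, proj(x) = scale * x
proj(x) = [0.441805, -4.98044]
Step 3: Dot product.
a^T * proj(x) = -3*0.441805 + 4*(-4.98044) = -21.2472


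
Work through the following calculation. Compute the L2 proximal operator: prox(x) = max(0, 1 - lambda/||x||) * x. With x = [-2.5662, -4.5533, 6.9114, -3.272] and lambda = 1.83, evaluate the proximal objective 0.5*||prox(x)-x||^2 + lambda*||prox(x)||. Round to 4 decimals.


Step 1: Compute ||x||.
||x|| = 9.2624
Step 2: Compute scaling factor.
scale = max(0, 1 - 1.83/9.2624) = 0.8024
Step 3: prox(x) = [-2.0592, -3.6537, 5.5459, -2.6255]
||prox(x)|| = 7.4324
Step 4: Proximal objective.
0.5*||prox-x||^2 = 1.6745
lambda*||prox|| = 13.6013
Total = 15.2757


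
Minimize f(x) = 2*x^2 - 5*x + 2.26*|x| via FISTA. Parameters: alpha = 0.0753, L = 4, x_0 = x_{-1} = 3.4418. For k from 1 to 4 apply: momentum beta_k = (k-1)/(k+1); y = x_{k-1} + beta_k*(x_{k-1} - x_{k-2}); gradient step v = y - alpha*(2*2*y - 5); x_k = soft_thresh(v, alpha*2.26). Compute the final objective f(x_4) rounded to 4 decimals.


FISTA on f(x) = 2*x^2 - 5*x + 2.26*|x|
L = 4, alpha = 0.0753
Iteration 1: beta = 0.0, y = 3.4418 + 0.0*(3.4418 - 3.4418) = 3.4418
  grad(y) = 8.7672, v = y - alpha*grad = 2.7816
  prox(v) = soft_thresh(2.7816, 0.1702) = 2.6115
Iteration 2: beta = 0.3333, y = 2.6115 + 0.3333*(2.6115 - 3.4418) = 2.3347
  grad(y) = 4.3387, v = y - alpha*grad = 2.008
  prox(v) = soft_thresh(2.008, 0.1702) = 1.8378
Iteration 3: beta = 0.5, y = 1.8378 + 0.5*(1.8378 - 2.6115) = 1.451
  grad(y) = 0.8038, v = y - alpha*grad = 1.3904
  prox(v) = soft_thresh(1.3904, 0.1702) = 1.2203
Iteration 4: beta = 0.6, y = 1.2203 + 0.6*(1.2203 - 1.8378) = 0.8497
  grad(y) = -1.6011, v = y - alpha*grad = 0.9703
  prox(v) = soft_thresh(0.9703, 0.1702) = 0.8001
f(x_4) = 2*0.8001^2 - 5*0.8001 + 2.26*|0.8001| = -0.9119


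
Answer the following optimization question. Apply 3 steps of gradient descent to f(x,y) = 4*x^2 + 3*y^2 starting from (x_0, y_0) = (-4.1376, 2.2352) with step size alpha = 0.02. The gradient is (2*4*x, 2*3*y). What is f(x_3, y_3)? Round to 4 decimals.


Gradient descent on f(x,y) = 4*x^2 + 3*y^2.
Starting point: (-4.1376, 2.2352), alpha = 0.02
Step 1: grad_x = 2*4*-4.1376 = -33.1008, grad_y = 2*3*2.2352 = 13.4112
  x_1 = -4.1376 - 0.02*-33.1008 = -3.4756
  y_1 = 2.2352 - 0.02*13.4112 = 1.967
Step 2: grad_x = 2*4*-3.4756 = -27.8047, grad_y = 2*3*1.967 = 11.8019
  x_2 = -3.4756 - 0.02*-27.8047 = -2.9195
  y_2 = 1.967 - 0.02*11.8019 = 1.7309
Step 3: grad_x = 2*4*-2.9195 = -23.3559, grad_y = 2*3*1.7309 = 10.3856
  x_3 = -2.9195 - 0.02*-23.3559 = -2.4524
  y_3 = 1.7309 - 0.02*10.3856 = 1.5232
f(-2.4524, 1.5232) = 4*(-2.4524)^2 + 3*1.5232^2 = 31.0172


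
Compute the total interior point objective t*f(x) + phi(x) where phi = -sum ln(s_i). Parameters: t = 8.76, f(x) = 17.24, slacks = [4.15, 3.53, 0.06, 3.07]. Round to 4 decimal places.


Step 1: Compute log-barrier.
ln values: [1.4231, 1.2613, -2.8134, 1.1217]
phi = -(1.4231 + 1.2613 - 2.8134 + 1.1217) = -0.9927
Step 2: Compute augmented objective.
t*f(x) = 8.76*17.24 = 151.0224
Total = 151.0224 - 0.9927 = 150.0297


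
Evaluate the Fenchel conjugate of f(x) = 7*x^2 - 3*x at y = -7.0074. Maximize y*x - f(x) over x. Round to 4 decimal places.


f*(y) = sup_x {y*x - a*x^2 - b*x} = sup_x {(y-b)*x - a*x^2}
FOC: (y - b) - 2a*x = 0 => x* = (y - b)/(2a)
x* = (-7.0074 + 3)/(2*7) = -0.2862
f*(-7.0074) = (y-b)^2/(4a) = (-7.0074 + 3)^2/(4*7)
= 16.0593/28 = 0.5735


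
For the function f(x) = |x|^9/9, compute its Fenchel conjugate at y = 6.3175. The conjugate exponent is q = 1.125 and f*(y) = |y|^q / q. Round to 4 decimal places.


The conjugate exponent q satisfies 1/p + 1/q = 1.
p = 9, so q = 9/(9 - 1) = 1.125
|y|^q = 6.3175^1.125 = 7.9545
f*(6.3175) = 7.9545 / 1.125 = 7.0707


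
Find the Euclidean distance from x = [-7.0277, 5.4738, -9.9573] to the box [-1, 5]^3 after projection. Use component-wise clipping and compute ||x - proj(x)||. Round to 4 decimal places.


Project each component onto [-1, 5].
clip(-7.0277) = -1.0, clip(5.4738) = 5.0, clip(-9.9573) = -1.0
Projection = [-1.0, 5.0, -1.0]
Squared diffs: [36.3332, 0.2245, 80.2332]
Distance = sqrt(116.7909) = 10.807


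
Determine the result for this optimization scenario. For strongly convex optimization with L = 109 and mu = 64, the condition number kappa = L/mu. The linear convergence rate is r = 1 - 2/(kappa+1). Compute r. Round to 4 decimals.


Step 1: Compute the condition number.
kappa = L/mu = 109/64 = 1.7031
Step 2: Compute the convergence rate.
r = 1 - 2/(kappa + 1) = 1 - 2*mu/(L + mu) = (L - mu)/(L + mu) = 45/173 = 0.2601


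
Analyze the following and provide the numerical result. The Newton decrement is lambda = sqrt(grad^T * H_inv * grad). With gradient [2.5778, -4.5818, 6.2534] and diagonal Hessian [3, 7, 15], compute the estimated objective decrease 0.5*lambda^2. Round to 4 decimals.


Step 1: H is diagonal, so H^(-1) * g = [0.8593, -0.6545, 0.4169].
Step 2: g^T H^(-1) g = sum_i g_i^2 / H_ii
  = (2.5778)^2/3 + (-4.5818)^2/7 + (6.2534)^2/15
  = 2.215 + 2.999 + 2.607 = 7.821
Step 3: Objective decrease = 0.5 * g^T H^(-1) g = 3.9105


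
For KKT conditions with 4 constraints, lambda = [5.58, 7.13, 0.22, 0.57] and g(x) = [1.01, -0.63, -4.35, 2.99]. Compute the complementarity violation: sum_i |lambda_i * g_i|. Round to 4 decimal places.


KKT complementary slackness check:
lambda_1 * g_1 = 5.58 * 1.01 = 5.6358
lambda_2 * g_2 = 7.13 * -0.63 = -4.4919
lambda_3 * g_3 = 0.22 * -4.35 = -0.957
lambda_4 * g_4 = 0.57 * 2.99 = 1.7043
Total violation = 5.6358 + 4.4919 + 0.957 + 1.7043 = 12.789


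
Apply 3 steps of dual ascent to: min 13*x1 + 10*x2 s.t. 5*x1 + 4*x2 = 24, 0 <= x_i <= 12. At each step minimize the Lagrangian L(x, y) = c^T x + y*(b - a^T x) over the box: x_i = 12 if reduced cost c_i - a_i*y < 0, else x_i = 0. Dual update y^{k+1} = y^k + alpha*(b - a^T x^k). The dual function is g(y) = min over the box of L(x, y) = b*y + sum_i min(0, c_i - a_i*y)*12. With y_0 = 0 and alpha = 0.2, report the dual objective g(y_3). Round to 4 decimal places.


Dual ascent for LP: min 13*x1 + 10*x2, 5*x1 + 4*x2 = 24, 0 <= x_i <= 12
Step 1: y^k = 0.0, reduced costs: (13.0, 10.0)
  x^k = (0.0, 0.0), subgradient = b - a^T x = 24.0
  y^{k+1} = 0.0 + 0.2*24.0 = 4.8
Step 2: y^k = 4.8, reduced costs: (-11.0, -9.2)
  x^k = (12.0, 12.0), subgradient = b - a^T x = -84.0
  y^{k+1} = 4.8 + 0.2*-84.0 = -12.0
Step 3: y^k = -12.0, reduced costs: (73.0, 58.0)
  x^k = (0.0, 0.0), subgradient = b - a^T x = 24.0
  y^{k+1} = -12.0 + 0.2*24.0 = -7.2
Dual objective at y_3 = -7.2: reduced costs (49.0, 38.8), box minimizer x = (0.0, 0.0)
g(y_3) = b*y + (c1 - a1*y)*x1 + (c2 - a2*y)*x2 = 24*(-7.2) + 49.0*0.0 + 38.8*0.0 = -172.8 + 0.0 + 0.0 = -172.8


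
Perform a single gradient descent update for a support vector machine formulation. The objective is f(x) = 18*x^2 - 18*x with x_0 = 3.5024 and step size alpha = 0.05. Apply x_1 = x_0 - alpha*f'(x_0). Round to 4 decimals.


We compute the gradient at x_0 and apply the update.
f'(x) = 36*x - 18
f'(3.5024) = 36*3.5024 - 18 = 108.0864
x_1 = 3.5024 - 0.05*108.0864 = -1.9019


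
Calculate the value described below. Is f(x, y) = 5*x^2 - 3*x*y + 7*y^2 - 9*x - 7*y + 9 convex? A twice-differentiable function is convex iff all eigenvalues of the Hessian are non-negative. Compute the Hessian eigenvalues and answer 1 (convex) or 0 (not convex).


The Hessian of f(x,y) = 5*x^2 - 3*x*y + 7*y^2 - 9*x - 7*y + 9 is:
H = [[10, -3], [-3, 14]]
Trace = 10 + 14 = 24
Determinant = 10*14 - (-3)^2 = 131
Discriminant = (24)^2 - 4*131 = 52.0
Eigenvalues: lambda_1 = 8.3944, lambda_2 = 15.6056
The function is convex.

1


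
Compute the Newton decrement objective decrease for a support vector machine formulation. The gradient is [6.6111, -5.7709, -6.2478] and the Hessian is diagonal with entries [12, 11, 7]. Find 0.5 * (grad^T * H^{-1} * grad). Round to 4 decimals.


Step 1: H is diagonal, so H^(-1) * g = [0.5509, -0.5246, -0.8925].
Step 2: g^T H^(-1) g = sum_i g_i^2 / H_ii
  = (6.6111)^2/12 + (-5.7709)^2/11 + (-6.2478)^2/7
  = 3.6422 + 3.0276 + 5.5764 = 12.2462
Step 3: Objective decrease = 0.5 * g^T H^(-1) g = 6.1231


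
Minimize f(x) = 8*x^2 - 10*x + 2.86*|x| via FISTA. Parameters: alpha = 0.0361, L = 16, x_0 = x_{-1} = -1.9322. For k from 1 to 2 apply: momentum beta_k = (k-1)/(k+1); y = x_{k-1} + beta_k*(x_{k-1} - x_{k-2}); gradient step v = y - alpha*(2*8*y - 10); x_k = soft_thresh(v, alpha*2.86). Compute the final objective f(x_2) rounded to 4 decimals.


FISTA on f(x) = 8*x^2 - 10*x + 2.86*|x|
L = 16, alpha = 0.0361
Iteration 1: beta = 0.0, y = -1.9322 + 0.0*(-1.9322 + 1.9322) = -1.9322
  grad(y) = -40.9152, v = y - alpha*grad = -0.4552
  prox(v) = soft_thresh(-0.4552, 0.1032) = -0.3519
Iteration 2: beta = 0.3333, y = -0.3519 + 0.3333*(-0.3519 + 1.9322) = 0.1748
  grad(y) = -7.2025, v = y - alpha*grad = 0.4349
  prox(v) = soft_thresh(0.4349, 0.1032) = 0.3316
f(x_2) = 8*0.3316^2 - 10*0.3316 + 2.86*|0.3316| = -1.488


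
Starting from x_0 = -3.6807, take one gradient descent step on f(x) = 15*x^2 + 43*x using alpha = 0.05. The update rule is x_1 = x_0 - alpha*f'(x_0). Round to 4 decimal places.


We compute the gradient at x_0 and apply the update.
f'(x) = 30*x + 43
f'(-3.6807) = 30*-3.6807 + 43 = -67.421
x_1 = -3.6807 - 0.05*-67.421 = -0.3097


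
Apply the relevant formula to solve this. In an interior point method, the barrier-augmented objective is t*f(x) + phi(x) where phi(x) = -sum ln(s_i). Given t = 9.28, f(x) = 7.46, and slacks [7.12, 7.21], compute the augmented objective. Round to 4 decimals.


Step 1: Compute log-barrier.
ln values: [1.9629, 1.9755]
phi = -(1.9629 + 1.9755) = -3.9384
Step 2: Compute augmented objective.
t*f(x) = 9.28*7.46 = 69.2288
Total = 69.2288 - 3.9384 = 65.2904


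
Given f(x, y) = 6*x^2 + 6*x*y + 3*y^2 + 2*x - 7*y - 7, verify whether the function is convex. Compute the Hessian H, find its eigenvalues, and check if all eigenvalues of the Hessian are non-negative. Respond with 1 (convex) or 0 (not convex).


The Hessian of f(x,y) = 6*x^2 + 6*x*y + 3*y^2 + 2*x - 7*y - 7 is:
H = [[12, 6], [6, 6]]
Trace = 12 + 6 = 18
Determinant = 12*6 - (6)^2 = 36
Discriminant = (18)^2 - 4*36 = 180.0
Eigenvalues: lambda_1 = 2.2918, lambda_2 = 15.7082
The function is convex.

1


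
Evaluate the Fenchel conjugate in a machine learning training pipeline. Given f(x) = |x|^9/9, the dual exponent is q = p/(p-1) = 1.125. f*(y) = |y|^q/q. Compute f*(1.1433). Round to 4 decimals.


The conjugate exponent q satisfies 1/p + 1/q = 1.
p = 9, so q = 9/(9 - 1) = 1.125
|y|^q = 1.1433^1.125 = 1.1626
f*(1.1433) = 1.1626 / 1.125 = 1.0334


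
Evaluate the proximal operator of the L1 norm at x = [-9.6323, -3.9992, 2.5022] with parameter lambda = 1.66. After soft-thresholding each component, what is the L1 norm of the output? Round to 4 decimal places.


Soft-thresholding with lambda = 1.66:
prox(-9.6323) = sign(-9.6323)*max(|-9.6323| - 1.66, 0) = -7.9723
prox(-3.9992) = sign(-3.9992)*max(|-3.9992| - 1.66, 0) = -2.3392
prox(2.5022) = sign(2.5022)*max(|2.5022| - 1.66, 0) = 0.8422
prox(x) = [-7.9723, -2.3392, 0.8422]
||prox(x)||_1 = 7.9723 + 2.3392 + 0.8422 = 11.1537


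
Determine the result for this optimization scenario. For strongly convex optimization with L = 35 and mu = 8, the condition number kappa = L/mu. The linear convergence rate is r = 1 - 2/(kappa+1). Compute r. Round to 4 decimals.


Step 1: Compute the condition number.
kappa = L/mu = 35/8 = 4.375
Step 2: Compute the convergence rate.
r = 1 - 2/(kappa + 1) = 1 - 2*mu/(L + mu) = (L - mu)/(L + mu) = 27/43 = 0.6279


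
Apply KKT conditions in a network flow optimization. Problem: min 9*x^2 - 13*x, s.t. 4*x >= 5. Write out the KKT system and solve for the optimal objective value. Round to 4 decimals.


Step 1: Try lambda = 0 (constraint inactive).
x_unc = 13/(2*9) = 0.7222
Check: 4*0.7222 = 2.8888 < 5 -- violated!
Step 2: Constraint must be active: 4*x = 5
x* = 5/4 = 1.25
lambda = (2*9*1.25 - 13)/4 = 2.375
Step 3: Compute optimal value.
f(x*) = 9*1.25^2 - 13*1.25 = -2.1875


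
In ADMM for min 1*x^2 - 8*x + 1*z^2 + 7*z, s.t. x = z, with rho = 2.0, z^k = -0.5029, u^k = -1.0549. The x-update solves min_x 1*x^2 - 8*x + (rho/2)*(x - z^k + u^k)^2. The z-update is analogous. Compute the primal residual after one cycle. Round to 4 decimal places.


ADMM iteration with rho = 2.0, z^k = -0.5029, u^k = -1.0549
Step 1: x-update.
Minimize 1*x^2 - 8*x + (2.0/2)*(x + 0.5029 - 1.0549)^2
FOC: (2*1 + 2.0)*x = 8 + 2.0*(-0.5029 + 1.0549)
x^{k+1} = 2.276
Step 2: z-update.
Minimize 1*z^2 + 7*z + (2.0/2)*(2.276 - z - 1.0549)^2
FOC: (2*1 + 2.0)*z = -7 + 2.0*(2.276 - 1.0549)
z^{k+1} = -1.1395
Step 3: u-update.
u^{k+1} = -1.0549 + 2.276 + 1.1395 = 2.3606
Step 4: Primal residual = |2.276 + 1.1395| = 3.4155


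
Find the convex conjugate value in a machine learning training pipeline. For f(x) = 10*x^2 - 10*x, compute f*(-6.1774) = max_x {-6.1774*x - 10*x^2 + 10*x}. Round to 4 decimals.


f*(y) = sup_x {y*x - a*x^2 - b*x} = sup_x {(y-b)*x - a*x^2}
FOC: (y - b) - 2a*x = 0 => x* = (y - b)/(2a)
x* = (-6.1774 + 10)/(2*10) = 0.1911
f*(-6.1774) = (y-b)^2/(4a) = (-6.1774 + 10)^2/(4*10)
= 14.6123/40 = 0.3653


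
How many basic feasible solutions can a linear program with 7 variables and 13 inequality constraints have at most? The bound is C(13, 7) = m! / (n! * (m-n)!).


Each vertex corresponds to some choice of n active constraints out of m, so the number of vertices is at most C(m, n) = m! / (n!(m-n)!).
m = 13, n = 7
Numerator: 13 * 12 * 11 * 10 * 9 * 8 * 7
Denominator: 7! = 5040
C(13, 7) = 1716


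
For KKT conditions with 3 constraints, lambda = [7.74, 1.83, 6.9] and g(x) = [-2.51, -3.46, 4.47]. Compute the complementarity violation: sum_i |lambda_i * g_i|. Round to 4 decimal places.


KKT complementary slackness check:
lambda_1 * g_1 = 7.74 * -2.51 = -19.4274
lambda_2 * g_2 = 1.83 * -3.46 = -6.3318
lambda_3 * g_3 = 6.9 * 4.47 = 30.843
Total violation = 19.4274 + 6.3318 + 30.843 = 56.6022


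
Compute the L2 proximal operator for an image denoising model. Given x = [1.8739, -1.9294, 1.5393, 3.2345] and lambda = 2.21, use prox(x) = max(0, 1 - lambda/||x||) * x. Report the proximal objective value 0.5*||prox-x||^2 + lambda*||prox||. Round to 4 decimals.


Step 1: Compute ||x||.
||x|| = 4.4795
Step 2: Compute scaling factor.
scale = max(0, 1 - 2.21/4.4795) = 0.5066
Step 3: prox(x) = [0.9494, -0.9775, 0.7799, 1.6387]
||prox(x)|| = 2.2695
Step 4: Proximal objective.
0.5*||prox-x||^2 = 2.4421
lambda*||prox|| = 5.0156
Total = 7.4575


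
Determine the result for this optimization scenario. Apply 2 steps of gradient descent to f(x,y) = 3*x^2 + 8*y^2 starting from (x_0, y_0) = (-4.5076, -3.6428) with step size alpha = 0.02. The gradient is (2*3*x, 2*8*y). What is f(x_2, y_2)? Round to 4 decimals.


Gradient descent on f(x,y) = 3*x^2 + 8*y^2.
Starting point: (-4.5076, -3.6428), alpha = 0.02
Step 1: grad_x = 2*3*-4.5076 = -27.0456, grad_y = 2*8*-3.6428 = -58.2848
  x_1 = -4.5076 - 0.02*-27.0456 = -3.9667
  y_1 = -3.6428 - 0.02*-58.2848 = -2.4771
Step 2: grad_x = 2*3*-3.9667 = -23.8001, grad_y = 2*8*-2.4771 = -39.6337
  x_2 = -3.9667 - 0.02*-23.8001 = -3.4907
  y_2 = -2.4771 - 0.02*-39.6337 = -1.6844
f(-3.4907, -1.6844) = 3*(-3.4907)^2 + 8*(-1.6844)^2 = 59.2531


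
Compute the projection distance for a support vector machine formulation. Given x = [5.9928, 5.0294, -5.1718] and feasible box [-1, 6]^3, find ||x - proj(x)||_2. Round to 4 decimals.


Project each component onto [-1, 6].
clip(5.9928) = 5.9928, clip(5.0294) = 5.0294, clip(-5.1718) = -1.0
Projection = [5.9928, 5.0294, -1.0]
Squared diffs: [0.0, 0.0, 17.4039]
Distance = sqrt(17.4039) = 4.1718


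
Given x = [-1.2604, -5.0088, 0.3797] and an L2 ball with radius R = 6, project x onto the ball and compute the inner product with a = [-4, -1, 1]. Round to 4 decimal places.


Step 1: Compute ||x|| (intermediates to 6 decimals).
||x|| = sqrt((-1.2604)^2 + (-5.0088)^2 + 0.3797^2) = 5.178886
Step 2: Project.
Since ||x|| <= R, proj = x (no scaling needed).
proj(x) = [-1.2604, -5.0088, 0.3797]
Step 3: Dot product.
a^T * proj(x) = -4*(-1.2604) - 1*(-5.0088) + 1*0.3797 = 10.4301


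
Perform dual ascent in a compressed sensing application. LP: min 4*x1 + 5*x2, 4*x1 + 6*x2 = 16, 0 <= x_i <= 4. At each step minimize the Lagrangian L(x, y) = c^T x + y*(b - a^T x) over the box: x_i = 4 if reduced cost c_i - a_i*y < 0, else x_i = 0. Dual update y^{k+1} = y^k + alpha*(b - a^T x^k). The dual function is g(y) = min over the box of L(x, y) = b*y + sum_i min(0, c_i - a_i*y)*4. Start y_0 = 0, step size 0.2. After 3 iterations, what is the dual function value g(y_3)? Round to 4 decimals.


Dual ascent for LP: min 4*x1 + 5*x2, 4*x1 + 6*x2 = 16, 0 <= x_i <= 4
Step 1: y^k = 0.0, reduced costs: (4.0, 5.0)
  x^k = (0.0, 0.0), subgradient = b - a^T x = 16.0
  y^{k+1} = 0.0 + 0.2*16.0 = 3.2
Step 2: y^k = 3.2, reduced costs: (-8.8, -14.2)
  x^k = (4.0, 4.0), subgradient = b - a^T x = -24.0
  y^{k+1} = 3.2 + 0.2*-24.0 = -1.6
Step 3: y^k = -1.6, reduced costs: (10.4, 14.6)
  x^k = (0.0, 0.0), subgradient = b - a^T x = 16.0
  y^{k+1} = -1.6 + 0.2*16.0 = 1.6
Dual objective at y_3 = 1.6: reduced costs (-2.4, -4.6), box minimizer x = (4.0, 4.0)
g(y_3) = b*y + (c1 - a1*y)*x1 + (c2 - a2*y)*x2 = 16*1.6 + (-2.4)*4.0 + (-4.6)*4.0 = 25.6 - 9.6 - 18.4 = -2.4


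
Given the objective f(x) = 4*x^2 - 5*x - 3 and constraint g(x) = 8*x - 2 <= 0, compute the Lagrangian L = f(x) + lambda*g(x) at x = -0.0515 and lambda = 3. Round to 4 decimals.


Step 1: Evaluate f(x).
f(-0.0515) = 4*(-0.0515)^2 - 5*(-0.0515) - 3 = -2.7319
Step 2: Evaluate g(x).
g(-0.0515) = 8*-0.0515 - 2 = -2.412
Step 3: Compute Lagrangian.
L = -2.7319 + 3*-2.412 = -9.9679


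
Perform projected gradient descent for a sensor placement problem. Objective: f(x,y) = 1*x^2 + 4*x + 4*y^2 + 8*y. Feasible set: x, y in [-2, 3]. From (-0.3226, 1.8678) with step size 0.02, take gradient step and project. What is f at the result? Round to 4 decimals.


Step 1: Compute gradient at (-0.3226, 1.8678).
grad_x = 2*1*-0.3226 + 4 = 3.3548
grad_y = 2*4*1.8678 + 8 = 22.9424
Step 2: Gradient step.
x_raw = -0.3226 - 0.02*3.3548 = -0.3897
y_raw = 1.8678 - 0.02*22.9424 = 1.409
Step 3: Project onto [-2, 3].
x_proj = clip(-0.3897) = -0.3897
y_proj = clip(1.409) = 1.409
Step 4: Evaluate f.
f(-0.3897, 1.409) = 17.8053


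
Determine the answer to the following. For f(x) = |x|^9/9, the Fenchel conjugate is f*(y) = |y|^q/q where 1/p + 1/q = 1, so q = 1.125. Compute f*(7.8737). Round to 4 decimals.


The conjugate exponent q satisfies 1/p + 1/q = 1.
p = 9, so q = 9/(9 - 1) = 1.125
|y|^q = 7.8737^1.125 = 10.1906
f*(7.8737) = 10.1906 / 1.125 = 9.0583


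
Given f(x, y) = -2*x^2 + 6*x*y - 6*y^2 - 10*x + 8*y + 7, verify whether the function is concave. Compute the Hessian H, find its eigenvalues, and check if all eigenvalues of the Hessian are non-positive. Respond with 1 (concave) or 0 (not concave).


The Hessian of f(x,y) = -2*x^2 + 6*x*y - 6*y^2 - 10*x + 8*y + 7 is:
H = [[-4, 6], [6, -12]]
Trace = -4 - 12 = -16
Determinant = -4*-12 - (6)^2 = 12
Discriminant = (-16)^2 - 4*12 = 208.0
Eigenvalues: lambda_1 = -15.2111, lambda_2 = -0.7889
The function is concave.

1


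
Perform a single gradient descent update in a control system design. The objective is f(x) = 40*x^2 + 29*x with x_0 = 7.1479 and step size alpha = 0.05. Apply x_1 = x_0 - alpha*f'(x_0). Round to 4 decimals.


We compute the gradient at x_0 and apply the update.
f'(x) = 80*x + 29
f'(7.1479) = 80*7.1479 + 29 = 600.832
x_1 = 7.1479 - 0.05*600.832 = -22.8937


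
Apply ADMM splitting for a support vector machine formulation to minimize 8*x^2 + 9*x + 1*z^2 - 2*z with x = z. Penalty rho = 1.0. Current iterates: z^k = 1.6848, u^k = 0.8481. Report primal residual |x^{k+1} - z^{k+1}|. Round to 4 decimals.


ADMM iteration with rho = 1.0, z^k = 1.6848, u^k = 0.8481
Step 1: x-update.
Minimize 8*x^2 + 9*x + (1.0/2)*(x - 1.6848 + 0.8481)^2
FOC: (2*8 + 1.0)*x = -9 + 1.0*(1.6848 - 0.8481)
x^{k+1} = -0.4802
Step 2: z-update.
Minimize 1*z^2 - 2*z + (1.0/2)*(-0.4802 - z + 0.8481)^2
FOC: (2*1 + 1.0)*z = 2 + 1.0*(-0.4802 + 0.8481)
z^{k+1} = 0.7893
Step 3: u-update.
u^{k+1} = 0.8481 - 0.4802 - 0.7893 = -0.4214
Step 4: Primal residual = |-0.4802 - 0.7893| = 1.2695


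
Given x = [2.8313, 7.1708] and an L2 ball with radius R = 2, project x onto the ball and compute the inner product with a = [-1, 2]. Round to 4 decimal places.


Step 1: Compute ||x|| (intermediates to 6 decimals).
||x|| = sqrt(2.8313^2 + 7.1708^2) = 7.709516
Step 2: Project.
Since ||x|| > R, scale = R/||x|| = 2/7.709516 = 0.25942, proj(x) = scale * x
proj(x) = [0.734496, 1.860249]
Step 3: Dot product.
a^T * proj(x) = -1*0.734496 + 2*1.860249 = 2.986


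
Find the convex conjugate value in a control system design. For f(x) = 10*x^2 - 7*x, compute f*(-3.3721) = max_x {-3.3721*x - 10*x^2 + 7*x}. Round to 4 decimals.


f*(y) = sup_x {y*x - a*x^2 - b*x} = sup_x {(y-b)*x - a*x^2}
FOC: (y - b) - 2a*x = 0 => x* = (y - b)/(2a)
x* = (-3.3721 + 7)/(2*10) = 0.1814
f*(-3.3721) = (y-b)^2/(4a) = (-3.3721 + 7)^2/(4*10)
= 13.1617/40 = 0.329


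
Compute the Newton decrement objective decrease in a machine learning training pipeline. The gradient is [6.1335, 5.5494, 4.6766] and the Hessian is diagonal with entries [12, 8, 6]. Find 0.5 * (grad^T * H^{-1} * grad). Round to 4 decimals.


Step 1: H is diagonal, so H^(-1) * g = [0.5111, 0.6937, 0.7794].
Step 2: g^T H^(-1) g = sum_i g_i^2 / H_ii
  = (6.1335)^2/12 + (5.5494)^2/8 + (4.6766)^2/6
  = 3.135 + 3.8495 + 3.6451 = 10.6296
Step 3: Objective decrease = 0.5 * g^T H^(-1) g = 5.3148
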